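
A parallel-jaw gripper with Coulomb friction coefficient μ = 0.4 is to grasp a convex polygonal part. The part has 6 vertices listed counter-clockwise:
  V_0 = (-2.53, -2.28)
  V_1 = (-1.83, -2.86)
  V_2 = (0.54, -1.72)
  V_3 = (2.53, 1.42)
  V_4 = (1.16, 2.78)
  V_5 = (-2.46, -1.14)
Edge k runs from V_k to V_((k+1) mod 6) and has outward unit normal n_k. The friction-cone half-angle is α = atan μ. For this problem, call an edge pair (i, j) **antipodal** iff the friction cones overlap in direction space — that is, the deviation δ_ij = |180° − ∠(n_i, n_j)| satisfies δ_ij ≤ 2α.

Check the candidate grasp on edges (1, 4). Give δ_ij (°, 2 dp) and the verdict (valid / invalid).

α = atan 0.4 = 21.80°;  2α = 43.60°
edge 1: e_1 = (+2.37, +1.14);  n_1 = (+0.4335, -0.9012)
edge 4: e_4 = (-3.62, -3.92);  n_4 = (-0.7347, +0.6784)
∠(n_1, n_4) = 158.41°
δ = |180° − 158.41°| = 21.59°
21.59° ≤ 2α = 43.60°  →  valid

δ = 21.59°, valid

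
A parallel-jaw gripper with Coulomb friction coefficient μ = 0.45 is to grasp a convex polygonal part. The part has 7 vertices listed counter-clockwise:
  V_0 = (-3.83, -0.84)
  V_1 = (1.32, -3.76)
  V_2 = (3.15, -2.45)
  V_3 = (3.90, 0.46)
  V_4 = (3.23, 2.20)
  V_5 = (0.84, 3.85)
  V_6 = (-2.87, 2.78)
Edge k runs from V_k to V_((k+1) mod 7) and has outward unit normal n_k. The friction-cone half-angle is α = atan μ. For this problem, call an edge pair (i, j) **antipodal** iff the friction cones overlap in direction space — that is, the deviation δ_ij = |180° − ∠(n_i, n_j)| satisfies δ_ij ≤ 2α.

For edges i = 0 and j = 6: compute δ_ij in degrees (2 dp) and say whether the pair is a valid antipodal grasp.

δ = 104.70°, invalid

α = atan 0.45 = 24.23°;  2α = 48.46°
edge 0: e_0 = (+5.15, -2.92);  n_0 = (-0.4932, -0.8699)
edge 6: e_6 = (-0.96, -3.62);  n_6 = (-0.9666, +0.2563)
∠(n_0, n_6) = 75.30°
δ = |180° − 75.30°| = 104.70°
104.70° > 2α = 48.46°  →  invalid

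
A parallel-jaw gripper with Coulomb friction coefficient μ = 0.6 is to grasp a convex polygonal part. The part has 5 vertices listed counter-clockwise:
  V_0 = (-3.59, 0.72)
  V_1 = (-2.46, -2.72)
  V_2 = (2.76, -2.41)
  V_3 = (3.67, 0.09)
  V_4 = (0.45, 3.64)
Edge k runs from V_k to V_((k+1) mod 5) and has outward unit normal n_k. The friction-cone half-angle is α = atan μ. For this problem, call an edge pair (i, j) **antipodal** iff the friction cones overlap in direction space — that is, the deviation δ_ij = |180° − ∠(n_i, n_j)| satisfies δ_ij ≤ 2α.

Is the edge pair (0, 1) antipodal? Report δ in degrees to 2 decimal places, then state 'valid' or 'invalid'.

δ = 104.79°, invalid

α = atan 0.6 = 30.96°;  2α = 61.93°
edge 0: e_0 = (+1.13, -3.44);  n_0 = (-0.9501, -0.3121)
edge 1: e_1 = (+5.22, +0.31);  n_1 = (+0.0593, -0.9982)
∠(n_0, n_1) = 75.21°
δ = |180° − 75.21°| = 104.79°
104.79° > 2α = 61.93°  →  invalid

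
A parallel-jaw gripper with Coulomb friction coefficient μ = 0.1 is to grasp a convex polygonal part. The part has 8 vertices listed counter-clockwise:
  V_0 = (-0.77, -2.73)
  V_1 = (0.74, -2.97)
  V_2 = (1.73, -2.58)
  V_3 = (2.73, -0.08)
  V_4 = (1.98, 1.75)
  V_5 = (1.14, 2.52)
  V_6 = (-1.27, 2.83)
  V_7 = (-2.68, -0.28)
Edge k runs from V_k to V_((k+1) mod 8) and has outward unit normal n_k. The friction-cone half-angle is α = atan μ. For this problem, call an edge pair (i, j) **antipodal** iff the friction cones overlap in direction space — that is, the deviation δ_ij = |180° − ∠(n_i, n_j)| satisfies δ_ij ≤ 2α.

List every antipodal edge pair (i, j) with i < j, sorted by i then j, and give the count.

α = atan 0.1 = 5.71°;  2α = 11.42°
n_0 = (-0.1570, -0.9876)
n_1 = (+0.3665, -0.9304)
n_2 = (+0.9285, -0.3714)
n_3 = (+0.9253, +0.3792)
n_4 = (+0.6757, +0.7372)
n_5 = (+0.1276, +0.9918)
n_6 = (-0.9108, +0.4129)
n_7 = (-0.7887, -0.6148)
  (0,1): δ = 149.47°  ·
  (0,2): δ = 102.77°  ·
  (0,3): δ = 58.68°  ·
  (0,4): δ = 33.48°  ·
  (0,5): δ = 1.70°  ✓
  (0,6): δ = 74.64°  ·
  (0,7): δ = 136.97°  ·
  (1,2): δ = 133.30°  ·
  (1,3): δ = 89.22°  ·
  (1,4): δ = 64.01°  ·
  (1,5): δ = 28.83°  ·
  (1,6): δ = 44.11°  ·
  (1,7): δ = 106.44°  ·
  (2,3): δ = 135.91°  ·
  (2,4): δ = 110.71°  ·
  (2,5): δ = 75.53°  ·
  (2,6): δ = 2.59°  ✓
  (2,7): δ = 59.74°  ·
  (3,4): δ = 154.80°  ·
  (3,5): δ = 119.62°  ·
  (3,6): δ = 46.67°  ·
  (3,7): δ = 15.65°  ·
  (4,5): δ = 144.82°  ·
  (4,6): δ = 71.88°  ·
  (4,7): δ = 9.55°  ✓
  (5,6): δ = 107.06°  ·
  (5,7): δ = 44.73°  ·
  (6,7): δ = 117.67°  ·
antipodal pairs: 3

count = 3; pairs: (0,5), (2,6), (4,7)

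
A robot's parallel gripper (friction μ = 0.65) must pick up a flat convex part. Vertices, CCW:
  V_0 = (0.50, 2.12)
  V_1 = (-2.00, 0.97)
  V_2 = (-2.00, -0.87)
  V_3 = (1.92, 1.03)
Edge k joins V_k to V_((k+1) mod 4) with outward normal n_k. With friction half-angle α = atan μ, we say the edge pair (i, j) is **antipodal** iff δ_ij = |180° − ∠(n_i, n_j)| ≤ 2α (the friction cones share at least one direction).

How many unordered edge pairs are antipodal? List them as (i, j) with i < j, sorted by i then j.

count = 4; pairs: (0,2), (1,2), (1,3), (2,3)

α = atan 0.65 = 33.02°;  2α = 66.05°
n_0 = (-0.4179, +0.9085)
n_1 = (-1.0000, -0.0000)
n_2 = (+0.4362, -0.8999)
n_3 = (+0.6089, +0.7932)
  (0,1): δ = 114.70°  ·
  (0,2): δ = 1.16°  ✓
  (0,3): δ = 117.79°  ·
  (1,2): δ = 64.14°  ✓
  (1,3): δ = 52.49°  ✓
  (2,3): δ = 63.37°  ✓
antipodal pairs: 4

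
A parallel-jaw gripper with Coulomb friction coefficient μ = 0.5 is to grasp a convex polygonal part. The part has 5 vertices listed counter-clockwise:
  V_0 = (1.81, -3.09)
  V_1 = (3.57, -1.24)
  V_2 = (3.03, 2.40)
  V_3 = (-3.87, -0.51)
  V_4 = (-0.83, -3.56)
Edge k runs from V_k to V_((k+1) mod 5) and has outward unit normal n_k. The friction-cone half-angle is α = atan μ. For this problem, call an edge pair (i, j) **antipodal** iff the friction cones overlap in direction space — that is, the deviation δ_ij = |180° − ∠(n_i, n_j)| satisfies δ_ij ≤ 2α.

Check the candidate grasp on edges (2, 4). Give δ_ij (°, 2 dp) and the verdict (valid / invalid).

δ = 12.77°, valid

α = atan 0.5 = 26.57°;  2α = 53.13°
edge 2: e_2 = (-6.90, -2.91);  n_2 = (-0.3886, +0.9214)
edge 4: e_4 = (+2.64, +0.47);  n_4 = (+0.1753, -0.9845)
∠(n_2, n_4) = 167.23°
δ = |180° − 167.23°| = 12.77°
12.77° ≤ 2α = 53.13°  →  valid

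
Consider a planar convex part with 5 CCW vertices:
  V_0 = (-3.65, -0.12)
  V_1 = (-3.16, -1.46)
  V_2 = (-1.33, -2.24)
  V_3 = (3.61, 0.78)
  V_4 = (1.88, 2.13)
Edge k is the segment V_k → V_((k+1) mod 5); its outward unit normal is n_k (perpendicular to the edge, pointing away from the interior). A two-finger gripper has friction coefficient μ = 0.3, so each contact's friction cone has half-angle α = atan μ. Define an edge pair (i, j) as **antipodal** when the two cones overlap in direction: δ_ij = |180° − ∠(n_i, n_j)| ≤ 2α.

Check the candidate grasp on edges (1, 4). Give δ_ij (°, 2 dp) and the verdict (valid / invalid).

δ = 45.23°, invalid

α = atan 0.3 = 16.70°;  2α = 33.40°
edge 1: e_1 = (+1.83, -0.78);  n_1 = (-0.3921, -0.9199)
edge 4: e_4 = (-5.53, -2.25);  n_4 = (-0.3769, +0.9263)
∠(n_1, n_4) = 134.77°
δ = |180° − 134.77°| = 45.23°
45.23° > 2α = 33.40°  →  invalid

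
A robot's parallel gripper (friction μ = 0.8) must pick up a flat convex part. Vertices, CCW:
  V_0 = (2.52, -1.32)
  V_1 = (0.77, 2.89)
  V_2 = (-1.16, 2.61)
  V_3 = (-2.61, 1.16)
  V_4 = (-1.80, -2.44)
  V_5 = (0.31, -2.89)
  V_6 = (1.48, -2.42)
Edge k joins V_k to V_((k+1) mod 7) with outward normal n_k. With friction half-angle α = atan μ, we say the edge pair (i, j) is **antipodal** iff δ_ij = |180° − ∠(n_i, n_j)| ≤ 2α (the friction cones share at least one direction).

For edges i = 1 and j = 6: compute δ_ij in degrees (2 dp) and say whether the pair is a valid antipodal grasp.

α = atan 0.8 = 38.66°;  2α = 77.32°
edge 1: e_1 = (-1.93, -0.28);  n_1 = (-0.1436, +0.9896)
edge 6: e_6 = (+1.04, +1.10);  n_6 = (+0.7266, -0.6870)
∠(n_1, n_6) = 141.65°
δ = |180° − 141.65°| = 38.35°
38.35° ≤ 2α = 77.32°  →  valid

δ = 38.35°, valid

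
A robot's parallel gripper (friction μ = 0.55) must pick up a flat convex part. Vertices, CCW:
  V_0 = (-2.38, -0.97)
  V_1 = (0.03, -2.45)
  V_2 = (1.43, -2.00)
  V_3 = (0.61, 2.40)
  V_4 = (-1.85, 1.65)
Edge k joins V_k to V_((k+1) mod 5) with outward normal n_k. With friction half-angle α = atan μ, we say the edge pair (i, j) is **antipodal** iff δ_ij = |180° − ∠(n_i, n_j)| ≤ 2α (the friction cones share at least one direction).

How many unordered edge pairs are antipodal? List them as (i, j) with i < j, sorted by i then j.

α = atan 0.55 = 28.81°;  2α = 57.62°
n_0 = (-0.5233, -0.8521)
n_1 = (+0.3060, -0.9520)
n_2 = (+0.9831, +0.1832)
n_3 = (-0.2916, +0.9565)
n_4 = (-0.9801, +0.1983)
  (0,1): δ = 130.63°  ·
  (0,2): δ = 47.89°  ✓
  (0,3): δ = 48.51°  ✓
  (0,4): δ = 110.12°  ·
  (1,2): δ = 97.26°  ·
  (1,3): δ = 0.86°  ✓
  (1,4): δ = 60.75°  ·
  (2,3): δ = 83.60°  ·
  (2,4): δ = 21.99°  ✓
  (3,4): δ = 118.39°  ·
antipodal pairs: 4

count = 4; pairs: (0,2), (0,3), (1,3), (2,4)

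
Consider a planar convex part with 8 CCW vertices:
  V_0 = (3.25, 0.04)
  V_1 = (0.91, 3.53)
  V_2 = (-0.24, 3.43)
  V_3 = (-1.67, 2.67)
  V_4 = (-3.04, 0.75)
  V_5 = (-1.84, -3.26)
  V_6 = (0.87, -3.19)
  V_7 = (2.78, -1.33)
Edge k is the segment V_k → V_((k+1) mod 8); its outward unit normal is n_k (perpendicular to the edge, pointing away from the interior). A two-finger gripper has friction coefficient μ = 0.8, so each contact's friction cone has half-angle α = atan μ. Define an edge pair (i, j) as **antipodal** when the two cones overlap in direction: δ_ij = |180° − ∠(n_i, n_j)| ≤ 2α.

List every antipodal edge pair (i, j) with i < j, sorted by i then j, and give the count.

α = atan 0.8 = 38.66°;  2α = 77.32°
n_0 = (+0.8306, +0.5569)
n_1 = (-0.0866, +0.9962)
n_2 = (-0.4693, +0.8830)
n_3 = (-0.8140, +0.5808)
n_4 = (-0.9580, -0.2867)
n_5 = (+0.0258, -0.9997)
n_6 = (+0.6977, -0.7164)
n_7 = (+0.9459, -0.3245)
  (0,1): δ = 118.87°  ·
  (0,2): δ = 95.85°  ·
  (0,3): δ = 69.35°  ✓
  (0,4): δ = 17.18°  ✓
  (0,5): δ = 57.64°  ✓
  (0,6): δ = 100.40°  ·
  (0,7): δ = 127.22°  ·
  (1,2): δ = 156.98°  ·
  (1,3): δ = 130.48°  ·
  (1,4): δ = 78.31°  ·
  (1,5): δ = 3.49°  ✓
  (1,6): δ = 39.27°  ✓
  (1,7): δ = 66.09°  ✓
  (2,3): δ = 153.50°  ·
  (2,4): δ = 101.33°  ·
  (2,5): δ = 26.51°  ✓
  (2,6): δ = 16.25°  ✓
  (2,7): δ = 43.08°  ✓
  (3,4): δ = 127.83°  ·
  (3,5): δ = 53.01°  ✓
  (3,6): δ = 10.25°  ✓
  (3,7): δ = 16.57°  ✓
  (4,5): δ = 105.18°  ·
  (4,6): δ = 62.42°  ✓
  (4,7): δ = 35.60°  ✓
  (5,6): δ = 137.24°  ·
  (5,7): δ = 110.41°  ·
  (6,7): δ = 153.18°  ·
antipodal pairs: 14

count = 14; pairs: (0,3), (0,4), (0,5), (1,5), (1,6), (1,7), (2,5), (2,6), (2,7), (3,5), (3,6), (3,7), (4,6), (4,7)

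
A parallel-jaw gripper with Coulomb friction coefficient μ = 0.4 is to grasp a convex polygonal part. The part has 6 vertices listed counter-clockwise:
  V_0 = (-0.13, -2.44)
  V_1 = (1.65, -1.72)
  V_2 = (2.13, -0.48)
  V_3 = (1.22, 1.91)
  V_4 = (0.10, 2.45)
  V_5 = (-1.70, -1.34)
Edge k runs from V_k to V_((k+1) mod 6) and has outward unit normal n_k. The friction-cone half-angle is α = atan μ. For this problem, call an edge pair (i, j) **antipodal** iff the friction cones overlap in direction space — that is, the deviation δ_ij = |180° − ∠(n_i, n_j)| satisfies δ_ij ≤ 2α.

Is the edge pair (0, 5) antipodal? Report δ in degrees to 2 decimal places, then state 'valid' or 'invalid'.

α = atan 0.4 = 21.80°;  2α = 43.60°
edge 0: e_0 = (+1.78, +0.72);  n_0 = (+0.3750, -0.9270)
edge 5: e_5 = (+1.57, -1.10);  n_5 = (-0.5738, -0.8190)
∠(n_0, n_5) = 57.04°
δ = |180° − 57.04°| = 122.96°
122.96° > 2α = 43.60°  →  invalid

δ = 122.96°, invalid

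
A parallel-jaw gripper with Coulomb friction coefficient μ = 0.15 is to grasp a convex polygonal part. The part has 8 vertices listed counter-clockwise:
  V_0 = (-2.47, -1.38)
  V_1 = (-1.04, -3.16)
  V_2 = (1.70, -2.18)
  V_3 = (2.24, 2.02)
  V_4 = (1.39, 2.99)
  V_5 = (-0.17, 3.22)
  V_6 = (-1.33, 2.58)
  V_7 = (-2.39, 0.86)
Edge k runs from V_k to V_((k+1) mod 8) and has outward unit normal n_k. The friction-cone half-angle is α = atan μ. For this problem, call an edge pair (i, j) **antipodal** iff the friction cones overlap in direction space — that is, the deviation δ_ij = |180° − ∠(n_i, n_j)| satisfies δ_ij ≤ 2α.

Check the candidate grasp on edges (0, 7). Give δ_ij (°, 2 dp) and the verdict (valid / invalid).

α = atan 0.15 = 8.53°;  2α = 17.06°
edge 0: e_0 = (+1.43, -1.78);  n_0 = (-0.7796, -0.6263)
edge 7: e_7 = (-0.08, -2.24);  n_7 = (-0.9994, +0.0357)
∠(n_0, n_7) = 40.82°
δ = |180° − 40.82°| = 139.18°
139.18° > 2α = 17.06°  →  invalid

δ = 139.18°, invalid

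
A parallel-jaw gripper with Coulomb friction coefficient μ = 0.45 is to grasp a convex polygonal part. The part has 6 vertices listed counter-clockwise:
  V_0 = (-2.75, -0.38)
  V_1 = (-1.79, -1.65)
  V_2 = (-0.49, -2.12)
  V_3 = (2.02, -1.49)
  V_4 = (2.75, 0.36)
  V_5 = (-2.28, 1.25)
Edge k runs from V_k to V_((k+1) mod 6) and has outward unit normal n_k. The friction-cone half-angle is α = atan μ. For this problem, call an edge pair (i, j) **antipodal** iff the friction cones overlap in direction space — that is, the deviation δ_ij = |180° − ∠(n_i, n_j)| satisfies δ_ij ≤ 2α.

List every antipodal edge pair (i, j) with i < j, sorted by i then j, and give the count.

count = 4; pairs: (0,4), (1,4), (2,4), (3,5)

α = atan 0.45 = 24.23°;  2α = 48.46°
n_0 = (-0.7977, -0.6030)
n_1 = (-0.3400, -0.9404)
n_2 = (+0.2434, -0.9699)
n_3 = (+0.9302, -0.3671)
n_4 = (+0.1742, +0.9847)
n_5 = (-0.9609, +0.2771)
  (0,1): δ = 146.96°  ·
  (0,2): δ = 113.00°  ·
  (0,3): δ = 58.62°  ·
  (0,4): δ = 42.88°  ✓
  (0,5): δ = 126.83°  ·
  (1,2): δ = 146.03°  ·
  (1,3): δ = 91.66°  ·
  (1,4): δ = 9.84°  ✓
  (1,5): δ = 93.79°  ·
  (2,3): δ = 125.62°  ·
  (2,4): δ = 24.12°  ✓
  (2,5): δ = 59.83°  ·
  (3,4): δ = 78.50°  ·
  (3,5): δ = 5.45°  ✓
  (4,5): δ = 96.05°  ·
antipodal pairs: 4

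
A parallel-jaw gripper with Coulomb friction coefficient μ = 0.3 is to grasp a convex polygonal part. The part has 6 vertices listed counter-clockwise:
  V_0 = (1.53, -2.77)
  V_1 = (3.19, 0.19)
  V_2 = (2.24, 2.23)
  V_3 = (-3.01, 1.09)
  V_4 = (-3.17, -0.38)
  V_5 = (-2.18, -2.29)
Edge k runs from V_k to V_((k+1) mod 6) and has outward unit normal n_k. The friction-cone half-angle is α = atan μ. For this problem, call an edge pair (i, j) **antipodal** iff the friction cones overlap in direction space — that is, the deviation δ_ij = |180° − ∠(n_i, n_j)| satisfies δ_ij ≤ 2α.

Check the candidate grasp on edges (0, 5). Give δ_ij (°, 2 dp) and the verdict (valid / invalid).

δ = 111.91°, invalid

α = atan 0.3 = 16.70°;  2α = 33.40°
edge 0: e_0 = (+1.66, +2.96);  n_0 = (+0.8722, -0.4891)
edge 5: e_5 = (+3.71, -0.48);  n_5 = (-0.1283, -0.9917)
∠(n_0, n_5) = 68.09°
δ = |180° − 68.09°| = 111.91°
111.91° > 2α = 33.40°  →  invalid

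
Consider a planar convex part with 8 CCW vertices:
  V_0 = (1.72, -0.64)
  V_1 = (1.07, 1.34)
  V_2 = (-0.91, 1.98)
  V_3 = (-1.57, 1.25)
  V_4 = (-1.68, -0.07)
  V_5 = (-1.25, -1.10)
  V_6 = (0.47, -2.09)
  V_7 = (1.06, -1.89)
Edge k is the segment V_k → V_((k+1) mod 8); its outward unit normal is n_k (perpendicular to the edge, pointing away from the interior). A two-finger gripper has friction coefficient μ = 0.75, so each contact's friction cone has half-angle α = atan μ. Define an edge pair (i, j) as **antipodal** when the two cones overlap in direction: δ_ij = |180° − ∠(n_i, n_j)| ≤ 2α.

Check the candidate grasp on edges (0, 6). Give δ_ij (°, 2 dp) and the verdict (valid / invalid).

α = atan 0.75 = 36.87°;  2α = 73.74°
edge 0: e_0 = (-0.65, +1.98);  n_0 = (+0.9501, +0.3119)
edge 6: e_6 = (+0.59, +0.20);  n_6 = (+0.3210, -0.9471)
∠(n_0, n_6) = 89.45°
δ = |180° − 89.45°| = 90.55°
90.55° > 2α = 73.74°  →  invalid

δ = 90.55°, invalid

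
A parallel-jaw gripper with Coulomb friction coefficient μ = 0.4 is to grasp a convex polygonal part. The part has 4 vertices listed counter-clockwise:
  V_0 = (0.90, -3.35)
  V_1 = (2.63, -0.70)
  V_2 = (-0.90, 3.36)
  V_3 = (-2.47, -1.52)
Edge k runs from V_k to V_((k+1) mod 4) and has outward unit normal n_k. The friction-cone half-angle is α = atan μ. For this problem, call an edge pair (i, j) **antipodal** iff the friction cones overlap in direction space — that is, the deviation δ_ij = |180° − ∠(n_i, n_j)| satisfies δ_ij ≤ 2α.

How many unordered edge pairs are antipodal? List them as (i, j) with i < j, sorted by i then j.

α = atan 0.4 = 21.80°;  2α = 43.60°
n_0 = (+0.8374, -0.5467)
n_1 = (+0.7546, +0.6561)
n_2 = (-0.9519, +0.3063)
n_3 = (-0.4772, -0.8788)
  (0,1): δ = 105.86°  ·
  (0,2): δ = 15.30°  ✓
  (0,3): δ = 94.63°  ·
  (1,2): δ = 58.84°  ·
  (1,3): δ = 20.49°  ✓
  (2,3): δ = 100.67°  ·
antipodal pairs: 2

count = 2; pairs: (0,2), (1,3)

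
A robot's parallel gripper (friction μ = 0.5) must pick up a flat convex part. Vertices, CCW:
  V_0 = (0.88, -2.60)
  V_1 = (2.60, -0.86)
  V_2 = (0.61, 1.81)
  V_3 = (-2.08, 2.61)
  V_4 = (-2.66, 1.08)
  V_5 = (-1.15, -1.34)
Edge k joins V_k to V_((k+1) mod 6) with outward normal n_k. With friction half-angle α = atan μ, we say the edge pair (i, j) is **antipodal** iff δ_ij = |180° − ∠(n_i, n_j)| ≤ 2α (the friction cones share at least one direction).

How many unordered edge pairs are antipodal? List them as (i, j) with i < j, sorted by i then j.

count = 5; pairs: (0,3), (1,4), (1,5), (2,4), (2,5)

α = atan 0.5 = 26.57°;  2α = 53.13°
n_0 = (+0.7112, -0.7030)
n_1 = (+0.8018, +0.5976)
n_2 = (+0.2851, +0.9585)
n_3 = (-0.9351, +0.3545)
n_4 = (-0.8484, -0.5294)
n_5 = (-0.5274, -0.8496)
  (0,1): δ = 98.63°  ·
  (0,2): δ = 61.89°  ·
  (0,3): δ = 23.91°  ✓
  (0,4): δ = 76.63°  ·
  (0,5): δ = 102.84°  ·
  (1,2): δ = 143.26°  ·
  (1,3): δ = 57.46°  ·
  (1,4): δ = 4.74°  ✓
  (1,5): δ = 21.47°  ✓
  (2,3): δ = 94.20°  ·
  (2,4): δ = 41.47°  ✓
  (2,5): δ = 15.27°  ✓
  (3,4): δ = 127.28°  ·
  (3,5): δ = 101.07°  ·
  (4,5): δ = 153.79°  ·
antipodal pairs: 5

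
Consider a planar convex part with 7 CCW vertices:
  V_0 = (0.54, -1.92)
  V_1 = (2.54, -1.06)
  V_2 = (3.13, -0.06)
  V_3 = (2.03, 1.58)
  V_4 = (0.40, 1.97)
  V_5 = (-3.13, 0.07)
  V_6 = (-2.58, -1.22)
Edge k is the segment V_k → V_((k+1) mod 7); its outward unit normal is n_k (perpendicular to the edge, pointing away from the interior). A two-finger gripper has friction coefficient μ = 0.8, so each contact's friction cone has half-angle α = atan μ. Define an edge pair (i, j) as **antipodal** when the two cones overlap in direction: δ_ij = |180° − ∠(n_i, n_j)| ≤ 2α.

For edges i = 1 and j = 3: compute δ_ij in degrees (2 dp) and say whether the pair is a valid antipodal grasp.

δ = 72.92°, valid

α = atan 0.8 = 38.66°;  2α = 77.32°
edge 1: e_1 = (+0.59, +1.00);  n_1 = (+0.8613, -0.5081)
edge 3: e_3 = (-1.63, +0.39);  n_3 = (+0.2327, +0.9725)
∠(n_1, n_3) = 107.08°
δ = |180° − 107.08°| = 72.92°
72.92° ≤ 2α = 77.32°  →  valid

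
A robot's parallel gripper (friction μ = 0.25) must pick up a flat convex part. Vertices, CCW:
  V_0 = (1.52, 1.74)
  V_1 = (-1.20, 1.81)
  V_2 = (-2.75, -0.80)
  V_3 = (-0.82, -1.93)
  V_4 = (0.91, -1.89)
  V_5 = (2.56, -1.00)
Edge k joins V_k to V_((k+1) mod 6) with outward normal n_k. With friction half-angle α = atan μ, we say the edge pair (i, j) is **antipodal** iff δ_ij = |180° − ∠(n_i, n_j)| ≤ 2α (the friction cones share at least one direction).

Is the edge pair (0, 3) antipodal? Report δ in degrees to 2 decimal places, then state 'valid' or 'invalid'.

δ = 2.80°, valid

α = atan 0.25 = 14.04°;  2α = 28.07°
edge 0: e_0 = (-2.72, +0.07);  n_0 = (+0.0257, +0.9997)
edge 3: e_3 = (+1.73, +0.04);  n_3 = (+0.0231, -0.9997)
∠(n_0, n_3) = 177.20°
δ = |180° − 177.20°| = 2.80°
2.80° ≤ 2α = 28.07°  →  valid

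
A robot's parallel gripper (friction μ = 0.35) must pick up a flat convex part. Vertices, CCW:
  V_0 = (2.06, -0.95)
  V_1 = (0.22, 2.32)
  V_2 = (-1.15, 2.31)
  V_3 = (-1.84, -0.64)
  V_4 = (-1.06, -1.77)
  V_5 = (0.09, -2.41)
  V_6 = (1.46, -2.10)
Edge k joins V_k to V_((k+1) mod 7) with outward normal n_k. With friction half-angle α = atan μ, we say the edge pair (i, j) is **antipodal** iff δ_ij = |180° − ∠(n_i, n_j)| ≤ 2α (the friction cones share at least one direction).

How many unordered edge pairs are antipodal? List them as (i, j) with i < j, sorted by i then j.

count = 5; pairs: (0,3), (0,4), (1,4), (1,5), (2,6)

α = atan 0.35 = 19.29°;  2α = 38.58°
n_0 = (+0.8715, +0.4904)
n_1 = (-0.0073, +1.0000)
n_2 = (-0.9737, +0.2278)
n_3 = (-0.8230, -0.5681)
n_4 = (-0.4863, -0.8738)
n_5 = (+0.2207, -0.9753)
n_6 = (+0.8866, -0.4626)
  (0,1): δ = 118.95°  ·
  (0,2): δ = 42.53°  ·
  (0,3): δ = 5.25°  ✓
  (0,4): δ = 31.54°  ✓
  (0,5): δ = 73.38°  ·
  (0,6): δ = 123.08°  ·
  (1,2): δ = 103.58°  ·
  (1,3): δ = 55.80°  ·
  (1,4): δ = 29.52°  ✓
  (1,5): δ = 12.33°  ✓
  (1,6): δ = 62.03°  ·
  (2,3): δ = 132.22°  ·
  (2,4): δ = 105.93°  ·
  (2,5): δ = 64.09°  ·
  (2,6): δ = 14.39°  ✓
  (3,4): δ = 153.71°  ·
  (3,5): δ = 111.87°  ·
  (3,6): δ = 62.17°  ·
  (4,5): δ = 138.15°  ·
  (4,6): δ = 88.46°  ·
  (5,6): δ = 130.30°  ·
antipodal pairs: 5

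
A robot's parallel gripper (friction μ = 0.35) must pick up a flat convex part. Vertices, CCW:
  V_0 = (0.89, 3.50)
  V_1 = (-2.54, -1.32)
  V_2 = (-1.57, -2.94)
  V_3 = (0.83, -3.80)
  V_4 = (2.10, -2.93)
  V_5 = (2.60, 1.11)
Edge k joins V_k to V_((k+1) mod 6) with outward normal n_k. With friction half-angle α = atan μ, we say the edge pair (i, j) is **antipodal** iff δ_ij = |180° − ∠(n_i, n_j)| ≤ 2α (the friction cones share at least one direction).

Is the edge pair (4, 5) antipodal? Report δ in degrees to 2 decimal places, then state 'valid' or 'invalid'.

α = atan 0.35 = 19.29°;  2α = 38.58°
edge 4: e_4 = (+0.50, +4.04);  n_4 = (+0.9924, -0.1228)
edge 5: e_5 = (-1.71, +2.39);  n_5 = (+0.8133, +0.5819)
∠(n_4, n_5) = 42.64°
δ = |180° − 42.64°| = 137.36°
137.36° > 2α = 38.58°  →  invalid

δ = 137.36°, invalid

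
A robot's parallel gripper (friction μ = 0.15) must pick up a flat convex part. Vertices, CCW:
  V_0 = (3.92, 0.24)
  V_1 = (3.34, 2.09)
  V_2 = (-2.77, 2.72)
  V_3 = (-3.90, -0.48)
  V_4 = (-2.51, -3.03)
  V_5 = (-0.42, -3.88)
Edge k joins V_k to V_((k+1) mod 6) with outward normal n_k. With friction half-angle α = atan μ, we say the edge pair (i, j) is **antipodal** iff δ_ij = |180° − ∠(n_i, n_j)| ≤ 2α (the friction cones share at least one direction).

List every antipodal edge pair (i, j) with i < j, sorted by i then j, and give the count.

count = 2; pairs: (0,3), (1,4)

α = atan 0.15 = 8.53°;  2α = 17.06°
n_0 = (+0.9542, +0.2992)
n_1 = (+0.1026, +0.9947)
n_2 = (-0.9429, +0.3330)
n_3 = (-0.8780, -0.4786)
n_4 = (-0.3767, -0.9263)
n_5 = (+0.6885, -0.7252)
  (0,1): δ = 113.29°  ·
  (0,2): δ = 36.86°  ·
  (0,3): δ = 11.19°  ✓
  (0,4): δ = 50.46°  ·
  (0,5): δ = 116.10°  ·
  (1,2): δ = 103.56°  ·
  (1,3): δ = 55.52°  ·
  (1,4): δ = 16.24°  ✓
  (1,5): δ = 49.40°  ·
  (2,3): δ = 131.96°  ·
  (2,4): δ = 92.68°  ·
  (2,5): δ = 27.04°  ·
  (3,4): δ = 140.73°  ·
  (3,5): δ = 75.08°  ·
  (4,5): δ = 114.36°  ·
antipodal pairs: 2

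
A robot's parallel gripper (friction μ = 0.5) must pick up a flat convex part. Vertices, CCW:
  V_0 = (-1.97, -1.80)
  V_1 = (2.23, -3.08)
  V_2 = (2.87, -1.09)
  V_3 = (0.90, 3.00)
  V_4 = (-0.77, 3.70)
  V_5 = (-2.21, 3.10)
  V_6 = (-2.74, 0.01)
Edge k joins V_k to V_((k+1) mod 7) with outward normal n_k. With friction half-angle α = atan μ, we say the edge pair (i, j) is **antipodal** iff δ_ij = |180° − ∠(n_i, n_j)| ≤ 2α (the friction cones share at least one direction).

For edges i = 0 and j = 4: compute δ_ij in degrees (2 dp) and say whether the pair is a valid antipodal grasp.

α = atan 0.5 = 26.57°;  2α = 53.13°
edge 0: e_0 = (+4.20, -1.28);  n_0 = (-0.2915, -0.9566)
edge 4: e_4 = (-1.44, -0.60);  n_4 = (-0.3846, +0.9231)
∠(n_0, n_4) = 140.43°
δ = |180° − 140.43°| = 39.57°
39.57° ≤ 2α = 53.13°  →  valid

δ = 39.57°, valid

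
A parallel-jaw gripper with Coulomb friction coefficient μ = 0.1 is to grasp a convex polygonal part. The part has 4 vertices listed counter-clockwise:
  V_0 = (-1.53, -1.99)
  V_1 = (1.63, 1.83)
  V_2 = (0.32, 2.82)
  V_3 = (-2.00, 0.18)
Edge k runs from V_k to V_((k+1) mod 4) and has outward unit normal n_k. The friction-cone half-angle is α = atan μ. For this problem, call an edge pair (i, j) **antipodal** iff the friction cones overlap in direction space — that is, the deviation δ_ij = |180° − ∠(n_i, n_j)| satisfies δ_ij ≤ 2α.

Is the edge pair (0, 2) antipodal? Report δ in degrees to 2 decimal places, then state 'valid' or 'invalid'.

δ = 1.71°, valid

α = atan 0.1 = 5.71°;  2α = 11.42°
edge 0: e_0 = (+3.16, +3.82);  n_0 = (+0.7705, -0.6374)
edge 2: e_2 = (-2.32, -2.64);  n_2 = (-0.7512, +0.6601)
∠(n_0, n_2) = 178.29°
δ = |180° − 178.29°| = 1.71°
1.71° ≤ 2α = 11.42°  →  valid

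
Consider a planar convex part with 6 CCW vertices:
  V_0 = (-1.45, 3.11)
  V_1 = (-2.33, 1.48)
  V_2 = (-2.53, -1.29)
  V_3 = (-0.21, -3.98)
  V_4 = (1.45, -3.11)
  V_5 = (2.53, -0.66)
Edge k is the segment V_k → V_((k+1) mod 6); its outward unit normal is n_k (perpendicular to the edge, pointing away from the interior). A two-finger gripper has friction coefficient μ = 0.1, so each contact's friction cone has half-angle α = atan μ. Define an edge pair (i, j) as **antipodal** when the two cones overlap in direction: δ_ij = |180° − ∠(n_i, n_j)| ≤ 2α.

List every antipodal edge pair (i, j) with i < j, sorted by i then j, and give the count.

α = atan 0.1 = 5.71°;  2α = 11.42°
n_0 = (-0.8800, +0.4751)
n_1 = (-0.9974, +0.0720)
n_2 = (-0.7573, -0.6531)
n_3 = (+0.4642, -0.8857)
n_4 = (+0.9150, -0.4034)
n_5 = (+0.6877, +0.7260)
  (0,1): δ = 155.77°  ·
  (0,2): δ = 110.86°  ·
  (0,3): δ = 33.98°  ·
  (0,4): δ = 4.57°  ✓
  (0,5): δ = 74.92°  ·
  (1,2): δ = 135.09°  ·
  (1,3): δ = 58.21°  ·
  (1,4): δ = 19.66°  ·
  (1,5): δ = 50.68°  ·
  (2,3): δ = 103.12°  ·
  (2,4): δ = 64.56°  ·
  (2,5): δ = 5.78°  ✓
  (3,4): δ = 141.45°  ·
  (3,5): δ = 71.11°  ·
  (4,5): δ = 109.66°  ·
antipodal pairs: 2

count = 2; pairs: (0,4), (2,5)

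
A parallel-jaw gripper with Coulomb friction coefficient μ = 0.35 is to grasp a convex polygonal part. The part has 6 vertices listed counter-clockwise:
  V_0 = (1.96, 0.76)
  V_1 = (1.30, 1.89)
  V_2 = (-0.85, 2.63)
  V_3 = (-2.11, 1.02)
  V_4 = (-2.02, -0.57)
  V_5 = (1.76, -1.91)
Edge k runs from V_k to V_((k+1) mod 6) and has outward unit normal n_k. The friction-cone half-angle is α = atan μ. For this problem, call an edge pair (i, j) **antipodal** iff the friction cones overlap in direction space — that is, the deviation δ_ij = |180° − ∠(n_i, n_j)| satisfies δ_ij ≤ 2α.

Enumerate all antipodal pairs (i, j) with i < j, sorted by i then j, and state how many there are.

count = 4; pairs: (0,3), (1,4), (2,5), (3,5)

α = atan 0.35 = 19.29°;  2α = 38.58°
n_0 = (+0.8635, +0.5043)
n_1 = (+0.3254, +0.9456)
n_2 = (-0.7875, +0.6163)
n_3 = (-0.9984, -0.0565)
n_4 = (-0.3341, -0.9425)
n_5 = (+0.9972, -0.0747)
  (0,1): δ = 139.28°  ·
  (0,2): δ = 68.33°  ·
  (0,3): δ = 27.05°  ✓
  (0,4): δ = 40.19°  ·
  (0,5): δ = 145.43°  ·
  (1,2): δ = 109.05°  ·
  (1,3): δ = 67.77°  ·
  (1,4): δ = 0.53°  ✓
  (1,5): δ = 104.71°  ·
  (2,3): δ = 138.71°  ·
  (2,4): δ = 71.47°  ·
  (2,5): δ = 33.76°  ✓
  (3,4): δ = 112.76°  ·
  (3,5): δ = 7.52°  ✓
  (4,5): δ = 74.76°  ·
antipodal pairs: 4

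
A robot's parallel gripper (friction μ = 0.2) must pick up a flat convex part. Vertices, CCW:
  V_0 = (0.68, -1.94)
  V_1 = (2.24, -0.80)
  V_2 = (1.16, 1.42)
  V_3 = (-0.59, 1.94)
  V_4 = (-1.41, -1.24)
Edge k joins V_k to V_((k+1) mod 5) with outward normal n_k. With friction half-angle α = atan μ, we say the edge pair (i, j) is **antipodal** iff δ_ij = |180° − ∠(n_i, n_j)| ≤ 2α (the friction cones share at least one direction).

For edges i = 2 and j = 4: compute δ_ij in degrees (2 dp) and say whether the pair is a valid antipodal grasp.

δ = 1.97°, valid

α = atan 0.2 = 11.31°;  2α = 22.62°
edge 2: e_2 = (-1.75, +0.52);  n_2 = (+0.2848, +0.9586)
edge 4: e_4 = (+2.09, -0.70);  n_4 = (-0.3176, -0.9482)
∠(n_2, n_4) = 178.03°
δ = |180° − 178.03°| = 1.97°
1.97° ≤ 2α = 22.62°  →  valid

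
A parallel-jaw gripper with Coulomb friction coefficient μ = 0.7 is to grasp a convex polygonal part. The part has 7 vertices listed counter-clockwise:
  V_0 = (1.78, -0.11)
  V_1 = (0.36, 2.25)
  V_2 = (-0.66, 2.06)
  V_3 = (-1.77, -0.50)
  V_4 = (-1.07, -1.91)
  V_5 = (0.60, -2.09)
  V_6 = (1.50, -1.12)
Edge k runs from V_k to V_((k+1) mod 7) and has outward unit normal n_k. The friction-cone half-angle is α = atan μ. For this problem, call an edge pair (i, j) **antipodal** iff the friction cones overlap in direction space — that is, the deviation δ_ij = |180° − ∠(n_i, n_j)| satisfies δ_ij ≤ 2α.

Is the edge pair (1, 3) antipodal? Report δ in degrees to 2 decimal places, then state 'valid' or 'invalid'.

α = atan 0.7 = 34.99°;  2α = 69.98°
edge 1: e_1 = (-1.02, -0.19);  n_1 = (-0.1831, +0.9831)
edge 3: e_3 = (+0.70, -1.41);  n_3 = (-0.8957, -0.4447)
∠(n_1, n_3) = 105.85°
δ = |180° − 105.85°| = 74.15°
74.15° > 2α = 69.98°  →  invalid

δ = 74.15°, invalid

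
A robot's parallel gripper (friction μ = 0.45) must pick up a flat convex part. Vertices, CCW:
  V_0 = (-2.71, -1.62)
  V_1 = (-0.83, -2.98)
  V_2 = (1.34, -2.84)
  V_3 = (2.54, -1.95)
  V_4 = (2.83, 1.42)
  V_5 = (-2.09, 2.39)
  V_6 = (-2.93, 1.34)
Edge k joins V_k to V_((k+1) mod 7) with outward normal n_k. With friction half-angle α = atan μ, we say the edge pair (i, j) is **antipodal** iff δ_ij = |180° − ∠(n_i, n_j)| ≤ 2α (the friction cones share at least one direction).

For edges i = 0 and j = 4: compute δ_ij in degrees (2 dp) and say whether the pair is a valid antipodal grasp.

δ = 24.73°, valid

α = atan 0.45 = 24.23°;  2α = 48.46°
edge 0: e_0 = (+1.88, -1.36);  n_0 = (-0.5861, -0.8102)
edge 4: e_4 = (-4.92, +0.97);  n_4 = (+0.1934, +0.9811)
∠(n_0, n_4) = 155.27°
δ = |180° − 155.27°| = 24.73°
24.73° ≤ 2α = 48.46°  →  valid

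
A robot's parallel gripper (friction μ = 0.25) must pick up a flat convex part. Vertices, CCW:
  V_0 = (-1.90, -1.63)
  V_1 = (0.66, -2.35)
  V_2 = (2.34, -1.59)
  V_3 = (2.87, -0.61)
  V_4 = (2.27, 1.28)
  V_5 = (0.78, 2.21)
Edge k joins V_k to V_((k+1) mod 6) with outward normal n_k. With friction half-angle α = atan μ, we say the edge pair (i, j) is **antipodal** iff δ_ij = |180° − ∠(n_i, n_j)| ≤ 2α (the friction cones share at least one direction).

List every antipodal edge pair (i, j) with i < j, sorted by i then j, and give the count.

α = atan 0.25 = 14.04°;  2α = 28.07°
n_0 = (-0.2707, -0.9627)
n_1 = (+0.4122, -0.9111)
n_2 = (+0.8796, -0.4757)
n_3 = (+0.9531, +0.3026)
n_4 = (+0.5295, +0.8483)
n_5 = (-0.8200, +0.5723)
  (0,1): δ = 139.95°  ·
  (0,2): δ = 102.70°  ·
  (0,3): δ = 56.68°  ·
  (0,4): δ = 16.26°  ✓
  (0,5): δ = 70.80°  ·
  (1,2): δ = 142.75°  ·
  (1,3): δ = 96.73°  ·
  (1,4): δ = 56.31°  ·
  (1,5): δ = 30.75°  ·
  (2,3): δ = 133.98°  ·
  (2,4): δ = 93.57°  ·
  (2,5): δ = 6.51°  ✓
  (3,4): δ = 139.58°  ·
  (3,5): δ = 52.52°  ·
  (4,5): δ = 92.94°  ·
antipodal pairs: 2

count = 2; pairs: (0,4), (2,5)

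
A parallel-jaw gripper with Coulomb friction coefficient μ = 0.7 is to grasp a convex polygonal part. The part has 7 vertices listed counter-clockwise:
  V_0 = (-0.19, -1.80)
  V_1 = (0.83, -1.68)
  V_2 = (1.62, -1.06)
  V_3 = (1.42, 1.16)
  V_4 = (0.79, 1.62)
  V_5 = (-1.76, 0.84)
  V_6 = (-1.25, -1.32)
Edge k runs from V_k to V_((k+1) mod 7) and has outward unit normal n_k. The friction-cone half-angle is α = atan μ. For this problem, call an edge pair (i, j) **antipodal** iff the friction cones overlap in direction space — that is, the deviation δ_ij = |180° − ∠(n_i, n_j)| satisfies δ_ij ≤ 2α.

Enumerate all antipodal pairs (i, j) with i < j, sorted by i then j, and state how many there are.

count = 9; pairs: (0,3), (0,4), (1,4), (1,5), (2,5), (2,6), (3,5), (3,6), (4,6)

α = atan 0.7 = 34.99°;  2α = 69.98°
n_0 = (+0.1168, -0.9932)
n_1 = (+0.6174, -0.7867)
n_2 = (+0.9960, +0.0897)
n_3 = (+0.5897, +0.8076)
n_4 = (-0.2925, +0.9563)
n_5 = (-0.9732, -0.2298)
n_6 = (-0.4125, -0.9110)
  (0,1): δ = 148.58°  ·
  (0,2): δ = 91.56°  ·
  (0,3): δ = 42.85°  ✓
  (0,4): δ = 10.30°  ✓
  (0,5): δ = 96.58°  ·
  (0,6): δ = 148.93°  ·
  (1,2): δ = 122.98°  ·
  (1,3): δ = 74.26°  ·
  (1,4): δ = 21.12°  ✓
  (1,5): δ = 65.16°  ✓
  (1,6): δ = 117.51°  ·
  (2,3): δ = 131.28°  ·
  (2,4): δ = 78.14°  ·
  (2,5): δ = 8.14°  ✓
  (2,6): δ = 60.49°  ✓
  (3,4): δ = 126.86°  ·
  (3,5): δ = 40.58°  ✓
  (3,6): δ = 11.77°  ✓
  (4,5): δ = 93.72°  ·
  (4,6): δ = 41.37°  ✓
  (5,6): δ = 127.65°  ·
antipodal pairs: 9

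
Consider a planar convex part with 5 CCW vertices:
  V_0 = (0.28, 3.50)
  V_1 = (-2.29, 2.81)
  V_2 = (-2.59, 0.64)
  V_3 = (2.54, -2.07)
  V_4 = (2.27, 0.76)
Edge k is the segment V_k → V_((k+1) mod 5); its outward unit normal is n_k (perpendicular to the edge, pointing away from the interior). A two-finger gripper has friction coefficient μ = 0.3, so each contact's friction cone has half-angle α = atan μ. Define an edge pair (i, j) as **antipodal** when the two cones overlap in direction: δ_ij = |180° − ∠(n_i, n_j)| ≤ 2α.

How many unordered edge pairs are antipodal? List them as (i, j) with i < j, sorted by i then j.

count = 2; pairs: (1,3), (2,4)

α = atan 0.3 = 16.70°;  2α = 33.40°
n_0 = (-0.2593, +0.9658)
n_1 = (-0.9906, +0.1369)
n_2 = (-0.4671, -0.8842)
n_3 = (+0.9955, +0.0950)
n_4 = (+0.8091, +0.5876)
  (0,1): δ = 112.90°  ·
  (0,2): δ = 42.87°  ·
  (0,3): δ = 80.42°  ·
  (0,4): δ = 110.96°  ·
  (1,2): δ = 109.97°  ·
  (1,3): δ = 13.32°  ✓
  (1,4): δ = 43.86°  ·
  (2,3): δ = 56.70°  ·
  (2,4): δ = 26.16°  ✓
  (3,4): δ = 149.46°  ·
antipodal pairs: 2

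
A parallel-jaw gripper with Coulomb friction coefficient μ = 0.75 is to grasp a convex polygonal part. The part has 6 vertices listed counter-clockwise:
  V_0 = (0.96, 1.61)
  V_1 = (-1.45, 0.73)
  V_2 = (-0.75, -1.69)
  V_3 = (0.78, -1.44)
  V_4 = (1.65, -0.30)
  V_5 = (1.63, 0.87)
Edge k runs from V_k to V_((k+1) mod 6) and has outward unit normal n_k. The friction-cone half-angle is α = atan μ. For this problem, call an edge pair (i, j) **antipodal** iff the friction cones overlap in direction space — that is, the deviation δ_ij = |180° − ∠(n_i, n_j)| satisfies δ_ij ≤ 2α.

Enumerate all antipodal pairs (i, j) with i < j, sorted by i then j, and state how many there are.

count = 7; pairs: (0,2), (0,3), (0,4), (1,3), (1,4), (1,5), (2,5)

α = atan 0.75 = 36.87°;  2α = 73.74°
n_0 = (-0.3430, +0.9393)
n_1 = (-0.9606, -0.2779)
n_2 = (+0.1613, -0.9869)
n_3 = (+0.7950, -0.6067)
n_4 = (+0.9999, +0.0171)
n_5 = (+0.7413, +0.6712)
  (0,1): δ = 93.93°  ·
  (0,2): δ = 10.78°  ✓
  (0,3): δ = 32.59°  ✓
  (0,4): δ = 70.92°  ✓
  (0,5): δ = 112.10°  ·
  (1,2): δ = 96.85°  ·
  (1,3): δ = 53.48°  ✓
  (1,4): δ = 15.15°  ✓
  (1,5): δ = 26.03°  ✓
  (2,3): δ = 136.63°  ·
  (2,4): δ = 98.30°  ·
  (2,5): δ = 57.12°  ✓
  (3,4): δ = 141.67°  ·
  (3,5): δ = 100.49°  ·
  (4,5): δ = 138.82°  ·
antipodal pairs: 7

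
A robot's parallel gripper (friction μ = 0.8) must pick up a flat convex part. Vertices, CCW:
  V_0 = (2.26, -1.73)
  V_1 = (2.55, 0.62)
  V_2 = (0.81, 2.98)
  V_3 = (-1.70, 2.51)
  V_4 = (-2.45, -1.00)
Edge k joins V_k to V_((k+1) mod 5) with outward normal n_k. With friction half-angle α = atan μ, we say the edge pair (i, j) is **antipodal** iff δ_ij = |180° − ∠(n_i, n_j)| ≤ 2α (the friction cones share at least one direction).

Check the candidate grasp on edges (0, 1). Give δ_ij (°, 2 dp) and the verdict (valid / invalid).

δ = 136.56°, invalid

α = atan 0.8 = 38.66°;  2α = 77.32°
edge 0: e_0 = (+0.29, +2.35);  n_0 = (+0.9925, -0.1225)
edge 1: e_1 = (-1.74, +2.36);  n_1 = (+0.8049, +0.5934)
∠(n_0, n_1) = 43.44°
δ = |180° − 43.44°| = 136.56°
136.56° > 2α = 77.32°  →  invalid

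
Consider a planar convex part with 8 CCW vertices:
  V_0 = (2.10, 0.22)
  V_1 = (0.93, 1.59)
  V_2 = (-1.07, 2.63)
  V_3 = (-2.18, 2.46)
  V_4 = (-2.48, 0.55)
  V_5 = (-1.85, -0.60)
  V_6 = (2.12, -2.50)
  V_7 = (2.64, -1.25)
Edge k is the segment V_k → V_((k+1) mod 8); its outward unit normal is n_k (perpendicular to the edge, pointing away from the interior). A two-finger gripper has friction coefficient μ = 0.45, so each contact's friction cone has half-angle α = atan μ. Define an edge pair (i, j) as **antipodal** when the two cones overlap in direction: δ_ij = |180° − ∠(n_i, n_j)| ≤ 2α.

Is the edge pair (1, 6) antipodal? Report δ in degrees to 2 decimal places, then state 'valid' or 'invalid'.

α = atan 0.45 = 24.23°;  2α = 48.46°
edge 1: e_1 = (-2.00, +1.04);  n_1 = (+0.4614, +0.8872)
edge 6: e_6 = (+0.52, +1.25);  n_6 = (+0.9233, -0.3841)
∠(n_1, n_6) = 85.11°
δ = |180° − 85.11°| = 94.89°
94.89° > 2α = 48.46°  →  invalid

δ = 94.89°, invalid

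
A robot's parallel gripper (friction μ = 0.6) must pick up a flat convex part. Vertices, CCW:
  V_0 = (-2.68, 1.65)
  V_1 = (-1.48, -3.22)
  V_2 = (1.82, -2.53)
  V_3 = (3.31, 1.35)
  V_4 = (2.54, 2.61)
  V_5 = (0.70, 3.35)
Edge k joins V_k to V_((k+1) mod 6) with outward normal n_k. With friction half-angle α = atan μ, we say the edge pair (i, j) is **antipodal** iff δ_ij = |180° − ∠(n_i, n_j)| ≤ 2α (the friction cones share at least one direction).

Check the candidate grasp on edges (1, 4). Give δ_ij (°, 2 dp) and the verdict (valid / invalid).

δ = 33.72°, valid

α = atan 0.6 = 30.96°;  2α = 61.93°
edge 1: e_1 = (+3.30, +0.69);  n_1 = (+0.2047, -0.9788)
edge 4: e_4 = (-1.84, +0.74);  n_4 = (+0.3731, +0.9278)
∠(n_1, n_4) = 146.28°
δ = |180° − 146.28°| = 33.72°
33.72° ≤ 2α = 61.93°  →  valid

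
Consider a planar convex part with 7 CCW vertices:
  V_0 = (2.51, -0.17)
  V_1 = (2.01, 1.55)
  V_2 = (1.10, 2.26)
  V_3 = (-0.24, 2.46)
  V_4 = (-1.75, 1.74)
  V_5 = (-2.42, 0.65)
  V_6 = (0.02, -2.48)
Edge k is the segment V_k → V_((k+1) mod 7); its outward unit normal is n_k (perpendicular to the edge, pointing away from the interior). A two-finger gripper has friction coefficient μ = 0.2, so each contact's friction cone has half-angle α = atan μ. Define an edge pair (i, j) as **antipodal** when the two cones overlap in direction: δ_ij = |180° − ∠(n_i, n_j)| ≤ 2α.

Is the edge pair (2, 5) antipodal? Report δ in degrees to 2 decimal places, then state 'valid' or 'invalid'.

α = atan 0.2 = 11.31°;  2α = 22.62°
edge 2: e_2 = (-1.34, +0.20);  n_2 = (+0.1476, +0.9890)
edge 5: e_5 = (+2.44, -3.13);  n_5 = (-0.7887, -0.6148)
∠(n_2, n_5) = 136.43°
δ = |180° − 136.43°| = 43.57°
43.57° > 2α = 22.62°  →  invalid

δ = 43.57°, invalid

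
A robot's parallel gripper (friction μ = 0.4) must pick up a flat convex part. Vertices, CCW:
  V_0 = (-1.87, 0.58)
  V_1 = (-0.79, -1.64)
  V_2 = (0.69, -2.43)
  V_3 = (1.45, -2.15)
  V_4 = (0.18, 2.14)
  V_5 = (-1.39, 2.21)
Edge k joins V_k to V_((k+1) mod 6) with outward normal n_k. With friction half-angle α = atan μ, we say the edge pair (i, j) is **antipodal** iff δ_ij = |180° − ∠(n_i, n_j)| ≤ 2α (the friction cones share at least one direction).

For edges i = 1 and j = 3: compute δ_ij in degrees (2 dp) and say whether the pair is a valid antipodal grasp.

α = atan 0.4 = 21.80°;  2α = 43.60°
edge 1: e_1 = (+1.48, -0.79);  n_1 = (-0.4709, -0.8822)
edge 3: e_3 = (-1.27, +4.29);  n_3 = (+0.9589, +0.2839)
∠(n_1, n_3) = 134.58°
δ = |180° − 134.58°| = 45.42°
45.42° > 2α = 43.60°  →  invalid

δ = 45.42°, invalid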